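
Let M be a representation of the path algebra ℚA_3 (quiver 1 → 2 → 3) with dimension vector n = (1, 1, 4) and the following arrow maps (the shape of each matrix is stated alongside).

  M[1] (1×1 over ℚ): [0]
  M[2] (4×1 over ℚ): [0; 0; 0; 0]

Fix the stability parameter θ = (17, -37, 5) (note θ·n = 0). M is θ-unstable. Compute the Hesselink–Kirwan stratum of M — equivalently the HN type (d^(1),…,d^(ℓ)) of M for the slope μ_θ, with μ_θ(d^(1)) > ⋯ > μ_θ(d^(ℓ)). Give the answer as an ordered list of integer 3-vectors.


Barcode: M ≅ I[1,1], I[2,2], I[3,3]^4. HN layers by μ_θ (3 steps, strictly decreasing):
  μ^(1)=17; μ^(2)=5; μ^(3)=-37

((1, 0, 0); (0, 0, 4); (0, 1, 0))


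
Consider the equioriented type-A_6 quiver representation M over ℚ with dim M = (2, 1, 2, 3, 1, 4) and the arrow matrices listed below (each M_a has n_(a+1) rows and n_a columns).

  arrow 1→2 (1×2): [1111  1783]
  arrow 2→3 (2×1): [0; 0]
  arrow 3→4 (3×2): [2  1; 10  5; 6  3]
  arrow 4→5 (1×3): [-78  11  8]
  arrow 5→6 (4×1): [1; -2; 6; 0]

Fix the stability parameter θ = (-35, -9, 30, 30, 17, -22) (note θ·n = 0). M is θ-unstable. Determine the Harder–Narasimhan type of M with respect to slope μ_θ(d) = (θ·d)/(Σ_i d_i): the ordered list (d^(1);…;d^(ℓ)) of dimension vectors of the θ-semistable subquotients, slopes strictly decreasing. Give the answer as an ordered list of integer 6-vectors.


Barcode: M ≅ I[1,1], I[1,2], I[3,3], I[3,6], I[4,4]^2, I[6,6]^3. HN layers by μ_θ (5 steps, strictly decreasing):
  μ^(1)=30; μ^(2)=55/4; μ^(3)=-9; μ^(4)=-22; μ^(5)=-35

((0, 0, 1, 2, 0, 0); (0, 0, 1, 1, 1, 1); (0, 1, 0, 0, 0, 0); (0, 0, 0, 0, 0, 3); (2, 0, 0, 0, 0, 0))


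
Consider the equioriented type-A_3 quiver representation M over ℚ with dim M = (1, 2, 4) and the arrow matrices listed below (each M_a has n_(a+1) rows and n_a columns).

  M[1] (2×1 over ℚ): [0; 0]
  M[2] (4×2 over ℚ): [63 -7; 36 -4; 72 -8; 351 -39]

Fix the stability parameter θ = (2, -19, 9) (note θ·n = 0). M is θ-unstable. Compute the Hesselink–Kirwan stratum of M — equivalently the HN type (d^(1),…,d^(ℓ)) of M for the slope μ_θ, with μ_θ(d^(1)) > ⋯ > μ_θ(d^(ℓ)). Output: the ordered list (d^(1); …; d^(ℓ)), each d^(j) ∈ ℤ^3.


Barcode: M ≅ I[1,1], I[2,2], I[2,3], I[3,3]^3. HN layers by μ_θ (3 steps, strictly decreasing):
  μ^(1)=9; μ^(2)=2; μ^(3)=-19

((0, 0, 4); (1, 0, 0); (0, 2, 0))


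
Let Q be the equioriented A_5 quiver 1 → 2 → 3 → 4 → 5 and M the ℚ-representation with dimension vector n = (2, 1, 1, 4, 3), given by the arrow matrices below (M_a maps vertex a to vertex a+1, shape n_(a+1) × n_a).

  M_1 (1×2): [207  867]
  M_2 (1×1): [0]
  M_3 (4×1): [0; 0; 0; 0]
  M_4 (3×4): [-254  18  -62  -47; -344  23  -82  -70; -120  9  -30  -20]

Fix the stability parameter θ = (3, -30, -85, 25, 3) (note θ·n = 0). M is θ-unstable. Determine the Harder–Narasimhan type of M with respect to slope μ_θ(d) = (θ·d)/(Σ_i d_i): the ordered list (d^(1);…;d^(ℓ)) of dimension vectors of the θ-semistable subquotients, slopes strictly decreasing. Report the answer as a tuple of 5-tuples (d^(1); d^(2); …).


Interval decomposition of M: I[1,1], I[1,2], I[3,3], I[4,4], I[4,5]^3.
HN type (ℓ=5): μ^(1)=25; μ^(2)=14; μ^(3)=3; μ^(4)=-27/2; μ^(5)=-85

((0, 0, 0, 1, 0); (0, 0, 0, 3, 3); (1, 0, 0, 0, 0); (1, 1, 0, 0, 0); (0, 0, 1, 0, 0))


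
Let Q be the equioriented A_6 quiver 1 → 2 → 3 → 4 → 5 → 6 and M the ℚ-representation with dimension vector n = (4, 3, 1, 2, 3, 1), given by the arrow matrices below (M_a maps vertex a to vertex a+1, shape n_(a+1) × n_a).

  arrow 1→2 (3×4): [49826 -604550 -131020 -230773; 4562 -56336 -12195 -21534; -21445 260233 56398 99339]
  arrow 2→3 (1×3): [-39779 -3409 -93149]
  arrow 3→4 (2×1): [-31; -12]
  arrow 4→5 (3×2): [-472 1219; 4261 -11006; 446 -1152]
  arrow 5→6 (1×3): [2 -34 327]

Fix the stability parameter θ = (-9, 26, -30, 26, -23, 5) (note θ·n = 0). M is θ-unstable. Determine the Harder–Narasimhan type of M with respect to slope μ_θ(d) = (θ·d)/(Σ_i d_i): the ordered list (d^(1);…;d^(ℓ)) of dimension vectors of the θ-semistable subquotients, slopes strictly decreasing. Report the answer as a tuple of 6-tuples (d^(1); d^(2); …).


Interval decomposition of M: I[1,1], I[1,2]^2, I[1,5], I[4,6], I[5,5].
HN type (ℓ=6): μ^(1)=26; μ^(2)=5; μ^(3)=3/2; μ^(4)=-2; μ^(5)=-9; μ^(6)=-23

((0, 2, 0, 0, 0, 0); (0, 0, 0, 0, 0, 1); (0, 0, 0, 2, 2, 0); (0, 1, 1, 0, 0, 0); (4, 0, 0, 0, 0, 0); (0, 0, 0, 0, 1, 0))


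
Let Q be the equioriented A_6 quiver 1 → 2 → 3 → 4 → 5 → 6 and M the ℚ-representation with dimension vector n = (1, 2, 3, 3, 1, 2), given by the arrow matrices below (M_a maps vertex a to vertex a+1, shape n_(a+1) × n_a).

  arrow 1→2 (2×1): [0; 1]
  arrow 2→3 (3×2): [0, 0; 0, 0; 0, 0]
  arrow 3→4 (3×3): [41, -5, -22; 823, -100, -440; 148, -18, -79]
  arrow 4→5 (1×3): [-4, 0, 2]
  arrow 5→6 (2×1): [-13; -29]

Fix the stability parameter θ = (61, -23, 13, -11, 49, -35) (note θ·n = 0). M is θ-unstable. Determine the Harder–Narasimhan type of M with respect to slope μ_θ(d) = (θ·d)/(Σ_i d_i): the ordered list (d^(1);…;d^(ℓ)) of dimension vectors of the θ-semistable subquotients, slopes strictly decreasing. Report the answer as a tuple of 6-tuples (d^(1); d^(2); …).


Interval decomposition of M: I[1,2], I[2,2], I[3,4]^2, I[3,6], I[6,6].
HN type (ℓ=5): μ^(1)=19; μ^(2)=7; μ^(3)=1; μ^(4)=-23; μ^(5)=-35

((1, 1, 0, 0, 0, 0); (0, 0, 0, 0, 1, 1); (0, 0, 3, 3, 0, 0); (0, 1, 0, 0, 0, 0); (0, 0, 0, 0, 0, 1))


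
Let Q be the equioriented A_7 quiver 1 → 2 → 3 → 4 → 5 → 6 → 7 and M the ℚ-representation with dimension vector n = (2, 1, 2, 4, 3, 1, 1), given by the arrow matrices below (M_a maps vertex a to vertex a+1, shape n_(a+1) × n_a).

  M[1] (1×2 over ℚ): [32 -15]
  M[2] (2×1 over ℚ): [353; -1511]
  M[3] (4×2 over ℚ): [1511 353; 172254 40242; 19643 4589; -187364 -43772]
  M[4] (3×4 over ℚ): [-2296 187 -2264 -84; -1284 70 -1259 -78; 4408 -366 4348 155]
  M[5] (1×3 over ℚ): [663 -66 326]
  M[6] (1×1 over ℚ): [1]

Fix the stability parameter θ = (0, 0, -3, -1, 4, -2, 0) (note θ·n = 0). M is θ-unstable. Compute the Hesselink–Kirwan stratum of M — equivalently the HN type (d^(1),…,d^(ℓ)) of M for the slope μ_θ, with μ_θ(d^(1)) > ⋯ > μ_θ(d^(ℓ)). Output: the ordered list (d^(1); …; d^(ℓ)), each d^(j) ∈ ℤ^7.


Barcode: M ≅ I[1,1], I[1,3], I[3,5], I[4,4], I[4,5], I[4,7]. HN layers by μ_θ (5 steps, strictly decreasing):
  μ^(1)=4; μ^(2)=2/3; μ^(3)=0; μ^(4)=-1; μ^(5)=-3

((0, 0, 0, 0, 2, 0, 0); (0, 0, 0, 0, 1, 1, 1); (1, 0, 0, 0, 0, 0, 0); (1, 1, 1, 4, 0, 0, 0); (0, 0, 1, 0, 0, 0, 0))


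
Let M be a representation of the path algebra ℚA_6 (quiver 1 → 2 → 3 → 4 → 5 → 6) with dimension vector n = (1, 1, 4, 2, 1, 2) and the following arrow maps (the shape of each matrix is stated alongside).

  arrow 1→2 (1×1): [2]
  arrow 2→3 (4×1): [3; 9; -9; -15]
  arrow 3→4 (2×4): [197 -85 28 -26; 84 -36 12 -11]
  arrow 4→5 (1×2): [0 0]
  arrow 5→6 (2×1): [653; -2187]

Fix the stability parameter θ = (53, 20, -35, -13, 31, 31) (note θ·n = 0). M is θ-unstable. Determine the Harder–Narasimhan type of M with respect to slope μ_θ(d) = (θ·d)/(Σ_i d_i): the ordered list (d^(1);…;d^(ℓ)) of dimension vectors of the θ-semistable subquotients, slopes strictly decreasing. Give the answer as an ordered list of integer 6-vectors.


Barcode: M ≅ I[1,4], I[3,3]^2, I[3,4], I[5,6], I[6,6]. HN layers by μ_θ (4 steps, strictly decreasing):
  μ^(1)=31; μ^(2)=25/4; μ^(3)=-13; μ^(4)=-35

((0, 0, 0, 0, 1, 2); (1, 1, 1, 1, 0, 0); (0, 0, 0, 1, 0, 0); (0, 0, 3, 0, 0, 0))


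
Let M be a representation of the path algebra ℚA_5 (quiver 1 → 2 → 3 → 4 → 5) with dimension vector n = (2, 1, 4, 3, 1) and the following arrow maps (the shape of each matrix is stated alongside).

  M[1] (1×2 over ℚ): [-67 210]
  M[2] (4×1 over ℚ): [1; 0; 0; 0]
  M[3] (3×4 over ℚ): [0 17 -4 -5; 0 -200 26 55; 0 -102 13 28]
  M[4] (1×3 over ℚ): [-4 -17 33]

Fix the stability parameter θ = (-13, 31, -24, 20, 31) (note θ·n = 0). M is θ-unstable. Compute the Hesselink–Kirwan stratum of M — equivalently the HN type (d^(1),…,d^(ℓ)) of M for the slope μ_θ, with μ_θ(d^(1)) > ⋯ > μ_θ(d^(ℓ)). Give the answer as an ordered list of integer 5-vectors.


Barcode: M ≅ I[1,1], I[1,3], I[3,4]^2, I[3,5]. HN layers by μ_θ (5 steps, strictly decreasing):
  μ^(1)=31; μ^(2)=20; μ^(3)=7/2; μ^(4)=-13; μ^(5)=-24

((0, 0, 0, 0, 1); (0, 0, 0, 3, 0); (0, 1, 1, 0, 0); (2, 0, 0, 0, 0); (0, 0, 3, 0, 0))


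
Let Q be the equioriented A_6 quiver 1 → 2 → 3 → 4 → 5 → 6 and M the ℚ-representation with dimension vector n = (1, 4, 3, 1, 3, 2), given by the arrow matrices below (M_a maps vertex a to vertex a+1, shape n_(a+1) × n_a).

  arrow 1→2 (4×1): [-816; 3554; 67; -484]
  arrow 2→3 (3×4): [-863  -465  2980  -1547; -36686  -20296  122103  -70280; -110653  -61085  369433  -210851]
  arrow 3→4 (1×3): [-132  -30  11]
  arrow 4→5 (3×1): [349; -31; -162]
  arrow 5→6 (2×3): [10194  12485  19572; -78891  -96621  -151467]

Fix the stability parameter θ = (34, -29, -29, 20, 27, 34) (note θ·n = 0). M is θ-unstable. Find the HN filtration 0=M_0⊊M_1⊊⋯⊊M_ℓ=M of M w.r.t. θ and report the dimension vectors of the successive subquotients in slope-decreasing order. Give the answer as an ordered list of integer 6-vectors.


Barcode: M ≅ I[1,6], I[2,2], I[2,3]^2, I[5,5], I[5,6]. HN layers by μ_θ (5 steps, strictly decreasing):
  μ^(1)=34; μ^(2)=27; μ^(3)=20; μ^(4)=-8; μ^(5)=-29

((0, 0, 0, 0, 0, 2); (0, 0, 0, 0, 3, 0); (0, 0, 0, 1, 0, 0); (1, 1, 1, 0, 0, 0); (0, 3, 2, 0, 0, 0))


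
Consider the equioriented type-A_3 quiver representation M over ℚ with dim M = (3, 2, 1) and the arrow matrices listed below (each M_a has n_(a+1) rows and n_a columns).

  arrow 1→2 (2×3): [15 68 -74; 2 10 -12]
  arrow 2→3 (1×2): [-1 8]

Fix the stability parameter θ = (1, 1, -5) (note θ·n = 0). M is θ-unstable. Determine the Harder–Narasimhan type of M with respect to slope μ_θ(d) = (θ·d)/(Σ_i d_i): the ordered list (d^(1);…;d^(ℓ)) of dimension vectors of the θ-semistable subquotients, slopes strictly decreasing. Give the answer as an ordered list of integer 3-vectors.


Interval decomposition of M: I[1,1], I[1,2], I[1,3].
HN type (ℓ=2): μ^(1)=1; μ^(2)=-1

((2, 1, 0); (1, 1, 1))


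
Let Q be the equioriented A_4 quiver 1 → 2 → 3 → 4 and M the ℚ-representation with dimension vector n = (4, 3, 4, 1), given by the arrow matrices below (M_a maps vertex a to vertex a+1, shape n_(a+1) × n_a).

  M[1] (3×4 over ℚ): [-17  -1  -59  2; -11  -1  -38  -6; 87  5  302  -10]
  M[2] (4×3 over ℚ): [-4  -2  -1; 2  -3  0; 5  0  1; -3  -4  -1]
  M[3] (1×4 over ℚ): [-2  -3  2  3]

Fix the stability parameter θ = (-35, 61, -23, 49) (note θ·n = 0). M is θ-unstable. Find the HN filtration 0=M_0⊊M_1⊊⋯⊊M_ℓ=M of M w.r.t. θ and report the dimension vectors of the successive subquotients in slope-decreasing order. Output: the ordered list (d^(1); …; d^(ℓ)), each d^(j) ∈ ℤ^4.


Barcode: M ≅ I[1,1], I[1,3]^2, I[1,4], I[3,3]. HN layers by μ_θ (4 steps, strictly decreasing):
  μ^(1)=49; μ^(2)=19; μ^(3)=-23; μ^(4)=-35

((0, 0, 0, 1); (0, 3, 3, 0); (0, 0, 1, 0); (4, 0, 0, 0))


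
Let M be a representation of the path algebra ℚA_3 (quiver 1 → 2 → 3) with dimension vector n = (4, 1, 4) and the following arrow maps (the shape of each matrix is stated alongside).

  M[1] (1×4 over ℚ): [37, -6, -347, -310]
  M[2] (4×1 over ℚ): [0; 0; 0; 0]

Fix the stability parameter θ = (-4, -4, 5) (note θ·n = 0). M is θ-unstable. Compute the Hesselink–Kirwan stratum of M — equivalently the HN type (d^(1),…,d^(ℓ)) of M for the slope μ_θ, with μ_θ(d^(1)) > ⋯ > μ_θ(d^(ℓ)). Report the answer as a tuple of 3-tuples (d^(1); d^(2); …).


Via rank(M_{q-1}∘⋯∘M_p): M ≅ I[1,1]^3, I[1,2], I[3,3]^4.
μ_θ-semistable layers: μ^(1)=5; μ^(2)=-4

((0, 0, 4); (4, 1, 0))


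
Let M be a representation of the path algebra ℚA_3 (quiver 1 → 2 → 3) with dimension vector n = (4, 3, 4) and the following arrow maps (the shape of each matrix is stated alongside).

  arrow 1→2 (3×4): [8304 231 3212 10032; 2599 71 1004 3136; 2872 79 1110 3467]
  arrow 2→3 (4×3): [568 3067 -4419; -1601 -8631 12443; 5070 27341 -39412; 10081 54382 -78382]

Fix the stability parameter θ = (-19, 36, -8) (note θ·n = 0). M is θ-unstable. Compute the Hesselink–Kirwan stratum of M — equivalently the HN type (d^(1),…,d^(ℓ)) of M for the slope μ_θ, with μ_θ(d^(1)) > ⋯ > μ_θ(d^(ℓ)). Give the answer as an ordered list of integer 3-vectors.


Via rank(M_{q-1}∘⋯∘M_p): M ≅ I[1,1], I[1,3]^3, I[3,3].
μ_θ-semistable layers: μ^(1)=14; μ^(2)=-8; μ^(3)=-19

((0, 3, 3); (0, 0, 1); (4, 0, 0))


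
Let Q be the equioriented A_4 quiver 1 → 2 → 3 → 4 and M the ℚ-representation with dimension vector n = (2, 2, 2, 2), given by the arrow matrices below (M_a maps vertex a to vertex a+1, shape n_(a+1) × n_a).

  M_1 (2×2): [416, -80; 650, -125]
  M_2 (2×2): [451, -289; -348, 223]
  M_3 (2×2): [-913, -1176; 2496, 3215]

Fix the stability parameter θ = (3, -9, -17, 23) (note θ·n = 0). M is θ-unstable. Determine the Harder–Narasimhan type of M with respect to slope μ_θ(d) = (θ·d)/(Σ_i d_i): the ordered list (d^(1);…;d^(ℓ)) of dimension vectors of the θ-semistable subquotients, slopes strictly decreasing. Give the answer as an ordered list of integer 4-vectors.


Interval decomposition of M: I[1,1], I[1,4], I[2,4].
HN type (ℓ=4): μ^(1)=23; μ^(2)=3; μ^(3)=-23/3; μ^(4)=-13

((0, 0, 0, 2); (1, 0, 0, 0); (1, 1, 1, 0); (0, 1, 1, 0))


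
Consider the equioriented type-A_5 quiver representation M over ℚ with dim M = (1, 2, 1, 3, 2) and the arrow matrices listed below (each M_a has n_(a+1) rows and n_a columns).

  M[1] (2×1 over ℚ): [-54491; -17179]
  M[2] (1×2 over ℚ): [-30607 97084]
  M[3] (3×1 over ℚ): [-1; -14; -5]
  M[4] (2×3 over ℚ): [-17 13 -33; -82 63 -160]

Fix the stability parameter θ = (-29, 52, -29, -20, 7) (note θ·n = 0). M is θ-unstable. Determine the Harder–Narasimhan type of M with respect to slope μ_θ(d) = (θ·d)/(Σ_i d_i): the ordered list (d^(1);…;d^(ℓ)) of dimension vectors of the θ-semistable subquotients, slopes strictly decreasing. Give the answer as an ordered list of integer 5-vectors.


Barcode: M ≅ I[1,4], I[2,2], I[4,5]^2. HN layers by μ_θ (5 steps, strictly decreasing):
  μ^(1)=52; μ^(2)=7; μ^(3)=1; μ^(4)=-20; μ^(5)=-29

((0, 1, 0, 0, 0); (0, 0, 0, 0, 2); (0, 1, 1, 1, 0); (0, 0, 0, 2, 0); (1, 0, 0, 0, 0))


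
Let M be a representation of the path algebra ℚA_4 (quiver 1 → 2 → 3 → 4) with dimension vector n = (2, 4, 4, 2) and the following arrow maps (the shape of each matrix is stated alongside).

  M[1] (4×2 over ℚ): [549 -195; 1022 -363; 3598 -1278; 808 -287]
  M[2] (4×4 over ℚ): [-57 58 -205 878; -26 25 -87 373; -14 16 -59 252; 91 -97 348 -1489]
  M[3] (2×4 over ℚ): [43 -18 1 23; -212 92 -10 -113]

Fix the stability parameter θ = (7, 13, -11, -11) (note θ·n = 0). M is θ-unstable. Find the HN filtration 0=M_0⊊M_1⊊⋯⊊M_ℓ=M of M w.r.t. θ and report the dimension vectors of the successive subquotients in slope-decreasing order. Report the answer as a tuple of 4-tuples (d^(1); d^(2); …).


Via rank(M_{q-1}∘⋯∘M_p): M ≅ I[1,2], I[1,4], I[2,3], I[2,4], I[3,3].
μ_θ-semistable layers: μ^(1)=13; μ^(2)=7; μ^(3)=1; μ^(4)=-1/2; μ^(5)=-3; μ^(6)=-11

((0, 1, 0, 0); (1, 0, 0, 0); (0, 1, 1, 0); (1, 1, 1, 1); (0, 1, 1, 1); (0, 0, 1, 0))


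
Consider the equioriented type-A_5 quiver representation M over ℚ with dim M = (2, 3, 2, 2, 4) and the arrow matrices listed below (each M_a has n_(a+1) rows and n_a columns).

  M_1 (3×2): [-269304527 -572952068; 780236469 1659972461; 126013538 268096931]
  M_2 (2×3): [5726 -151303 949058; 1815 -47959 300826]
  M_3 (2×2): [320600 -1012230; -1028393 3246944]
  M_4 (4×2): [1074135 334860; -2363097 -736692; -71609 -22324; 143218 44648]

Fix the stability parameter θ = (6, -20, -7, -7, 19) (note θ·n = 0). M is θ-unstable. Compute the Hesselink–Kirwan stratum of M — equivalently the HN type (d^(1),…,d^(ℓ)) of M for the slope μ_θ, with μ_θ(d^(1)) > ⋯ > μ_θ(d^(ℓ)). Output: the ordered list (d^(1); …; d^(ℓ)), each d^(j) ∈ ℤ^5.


Via rank(M_{q-1}∘⋯∘M_p): M ≅ I[1,4], I[1,5], I[2,2], I[5,5]^3.
μ_θ-semistable layers: μ^(1)=19; μ^(2)=-7; μ^(3)=-20

((0, 0, 0, 0, 4); (2, 2, 2, 2, 0); (0, 1, 0, 0, 0))


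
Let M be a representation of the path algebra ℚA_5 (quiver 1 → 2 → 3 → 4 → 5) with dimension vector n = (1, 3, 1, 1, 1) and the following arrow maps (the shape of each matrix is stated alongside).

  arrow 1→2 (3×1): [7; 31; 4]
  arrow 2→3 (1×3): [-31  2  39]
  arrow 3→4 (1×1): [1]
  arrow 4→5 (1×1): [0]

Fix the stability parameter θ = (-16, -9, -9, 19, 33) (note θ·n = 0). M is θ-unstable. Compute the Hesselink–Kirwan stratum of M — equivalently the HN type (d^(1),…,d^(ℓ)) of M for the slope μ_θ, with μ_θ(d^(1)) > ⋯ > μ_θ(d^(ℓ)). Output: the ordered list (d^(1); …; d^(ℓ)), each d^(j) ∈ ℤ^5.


Barcode: M ≅ I[1,4], I[2,2]^2, I[5,5]. HN layers by μ_θ (4 steps, strictly decreasing):
  μ^(1)=33; μ^(2)=19; μ^(3)=-9; μ^(4)=-16

((0, 0, 0, 0, 1); (0, 0, 0, 1, 0); (0, 3, 1, 0, 0); (1, 0, 0, 0, 0))


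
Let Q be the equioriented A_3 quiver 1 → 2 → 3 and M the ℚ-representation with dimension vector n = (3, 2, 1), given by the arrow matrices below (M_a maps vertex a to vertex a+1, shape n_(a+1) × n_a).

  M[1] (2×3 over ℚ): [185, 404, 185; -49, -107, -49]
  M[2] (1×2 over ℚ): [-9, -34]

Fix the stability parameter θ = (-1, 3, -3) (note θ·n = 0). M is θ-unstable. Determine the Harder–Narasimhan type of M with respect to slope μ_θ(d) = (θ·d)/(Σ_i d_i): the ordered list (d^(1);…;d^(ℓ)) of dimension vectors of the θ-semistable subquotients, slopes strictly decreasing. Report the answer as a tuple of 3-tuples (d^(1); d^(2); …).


Barcode: M ≅ I[1,1], I[1,2], I[1,3]. HN layers by μ_θ (3 steps, strictly decreasing):
  μ^(1)=3; μ^(2)=0; μ^(3)=-1

((0, 1, 0); (0, 1, 1); (3, 0, 0))


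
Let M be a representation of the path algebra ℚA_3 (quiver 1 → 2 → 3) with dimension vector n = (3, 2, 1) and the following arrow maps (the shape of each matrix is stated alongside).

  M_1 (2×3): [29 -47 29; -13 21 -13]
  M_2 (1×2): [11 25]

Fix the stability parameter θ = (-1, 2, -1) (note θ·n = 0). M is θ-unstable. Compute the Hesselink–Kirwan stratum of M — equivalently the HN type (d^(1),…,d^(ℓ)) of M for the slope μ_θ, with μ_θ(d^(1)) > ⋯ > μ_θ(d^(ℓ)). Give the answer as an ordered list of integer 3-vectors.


Via rank(M_{q-1}∘⋯∘M_p): M ≅ I[1,1], I[1,2], I[1,3].
μ_θ-semistable layers: μ^(1)=2; μ^(2)=1/2; μ^(3)=-1

((0, 1, 0); (0, 1, 1); (3, 0, 0))


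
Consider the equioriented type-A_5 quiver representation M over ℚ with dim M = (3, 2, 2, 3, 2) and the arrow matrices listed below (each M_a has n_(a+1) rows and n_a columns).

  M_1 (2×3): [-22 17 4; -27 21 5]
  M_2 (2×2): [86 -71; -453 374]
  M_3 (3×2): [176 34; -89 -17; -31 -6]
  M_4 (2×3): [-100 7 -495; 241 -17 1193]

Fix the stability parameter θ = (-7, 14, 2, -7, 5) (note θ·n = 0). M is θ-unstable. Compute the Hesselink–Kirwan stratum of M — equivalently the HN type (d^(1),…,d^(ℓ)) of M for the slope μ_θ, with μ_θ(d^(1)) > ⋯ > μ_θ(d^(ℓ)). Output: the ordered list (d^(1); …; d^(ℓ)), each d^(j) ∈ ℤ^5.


Interval decomposition of M: I[1,1], I[1,5]^2, I[4,4].
HN type (ℓ=3): μ^(1)=5; μ^(2)=3; μ^(3)=-7

((0, 0, 0, 0, 2); (0, 2, 2, 2, 0); (3, 0, 0, 1, 0))


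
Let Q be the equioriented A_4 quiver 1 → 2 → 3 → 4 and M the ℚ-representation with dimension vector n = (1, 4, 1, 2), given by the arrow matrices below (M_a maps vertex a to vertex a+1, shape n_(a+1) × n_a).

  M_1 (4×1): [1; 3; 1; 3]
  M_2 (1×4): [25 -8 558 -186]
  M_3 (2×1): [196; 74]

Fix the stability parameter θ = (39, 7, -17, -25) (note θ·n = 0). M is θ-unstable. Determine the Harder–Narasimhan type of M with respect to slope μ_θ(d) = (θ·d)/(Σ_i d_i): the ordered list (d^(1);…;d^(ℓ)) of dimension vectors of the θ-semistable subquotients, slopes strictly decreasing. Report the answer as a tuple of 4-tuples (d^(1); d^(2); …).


Interval decomposition of M: I[1,4], I[2,2]^3, I[4,4].
HN type (ℓ=3): μ^(1)=7; μ^(2)=1; μ^(3)=-25

((0, 3, 0, 0); (1, 1, 1, 1); (0, 0, 0, 1))


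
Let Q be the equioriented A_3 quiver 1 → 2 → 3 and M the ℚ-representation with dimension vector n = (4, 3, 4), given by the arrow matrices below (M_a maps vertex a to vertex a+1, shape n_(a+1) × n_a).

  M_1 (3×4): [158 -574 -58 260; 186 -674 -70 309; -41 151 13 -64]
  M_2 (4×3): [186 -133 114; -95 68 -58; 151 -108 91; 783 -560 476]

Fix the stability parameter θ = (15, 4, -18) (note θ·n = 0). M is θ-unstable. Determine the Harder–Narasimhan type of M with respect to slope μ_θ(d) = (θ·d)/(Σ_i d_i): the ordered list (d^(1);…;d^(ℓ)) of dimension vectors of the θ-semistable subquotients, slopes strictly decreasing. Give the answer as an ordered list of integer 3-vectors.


Interval decomposition of M: I[1,1], I[1,3]^3, I[3,3].
HN type (ℓ=3): μ^(1)=15; μ^(2)=1/3; μ^(3)=-18

((1, 0, 0); (3, 3, 3); (0, 0, 1))


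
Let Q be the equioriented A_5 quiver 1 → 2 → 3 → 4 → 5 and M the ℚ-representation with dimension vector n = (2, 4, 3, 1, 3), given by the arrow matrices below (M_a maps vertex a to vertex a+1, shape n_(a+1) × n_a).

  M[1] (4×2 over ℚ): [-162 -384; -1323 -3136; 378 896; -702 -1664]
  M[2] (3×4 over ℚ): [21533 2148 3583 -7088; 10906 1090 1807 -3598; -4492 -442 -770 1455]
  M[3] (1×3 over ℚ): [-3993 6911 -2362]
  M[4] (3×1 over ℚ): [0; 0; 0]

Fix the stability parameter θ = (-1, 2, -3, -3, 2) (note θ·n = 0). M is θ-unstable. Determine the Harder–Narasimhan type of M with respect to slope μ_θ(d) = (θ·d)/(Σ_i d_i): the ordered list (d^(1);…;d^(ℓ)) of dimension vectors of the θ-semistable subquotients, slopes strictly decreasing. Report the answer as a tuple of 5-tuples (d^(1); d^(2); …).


Interval decomposition of M: I[1,1], I[1,2], I[2,3]^2, I[2,4], I[5,5]^3.
HN type (ℓ=4): μ^(1)=2; μ^(2)=-1/2; μ^(3)=-1; μ^(4)=-4/3

((0, 1, 0, 0, 3); (0, 2, 2, 0, 0); (2, 0, 0, 0, 0); (0, 1, 1, 1, 0))


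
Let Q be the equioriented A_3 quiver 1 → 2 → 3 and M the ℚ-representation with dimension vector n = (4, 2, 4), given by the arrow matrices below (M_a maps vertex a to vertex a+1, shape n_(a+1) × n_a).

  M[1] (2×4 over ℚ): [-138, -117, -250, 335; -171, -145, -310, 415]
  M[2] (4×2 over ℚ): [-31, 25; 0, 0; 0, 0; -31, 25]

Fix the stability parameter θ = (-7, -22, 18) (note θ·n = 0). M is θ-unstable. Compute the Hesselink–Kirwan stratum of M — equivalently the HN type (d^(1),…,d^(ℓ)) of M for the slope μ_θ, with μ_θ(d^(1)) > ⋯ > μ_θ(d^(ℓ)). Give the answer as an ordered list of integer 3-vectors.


Via rank(M_{q-1}∘⋯∘M_p): M ≅ I[1,1]^2, I[1,2], I[1,3], I[3,3]^3.
μ_θ-semistable layers: μ^(1)=18; μ^(2)=-7; μ^(3)=-29/2

((0, 0, 4); (2, 0, 0); (2, 2, 0))


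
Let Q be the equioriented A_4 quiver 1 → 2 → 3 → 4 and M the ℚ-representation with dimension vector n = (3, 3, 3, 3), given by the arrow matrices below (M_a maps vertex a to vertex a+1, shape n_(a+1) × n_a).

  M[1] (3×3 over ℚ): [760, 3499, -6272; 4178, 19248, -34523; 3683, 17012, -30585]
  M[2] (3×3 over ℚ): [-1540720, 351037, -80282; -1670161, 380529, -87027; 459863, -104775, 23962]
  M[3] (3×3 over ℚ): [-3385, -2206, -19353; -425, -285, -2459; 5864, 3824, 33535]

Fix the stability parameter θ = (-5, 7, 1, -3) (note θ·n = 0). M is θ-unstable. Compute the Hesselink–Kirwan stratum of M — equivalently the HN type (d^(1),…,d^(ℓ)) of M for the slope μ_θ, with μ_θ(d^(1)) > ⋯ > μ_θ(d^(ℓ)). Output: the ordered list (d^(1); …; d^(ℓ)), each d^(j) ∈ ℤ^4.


Barcode: M ≅ I[1,4]^3. HN layers by μ_θ (2 steps, strictly decreasing):
  μ^(1)=5/3; μ^(2)=-5

((0, 3, 3, 3); (3, 0, 0, 0))


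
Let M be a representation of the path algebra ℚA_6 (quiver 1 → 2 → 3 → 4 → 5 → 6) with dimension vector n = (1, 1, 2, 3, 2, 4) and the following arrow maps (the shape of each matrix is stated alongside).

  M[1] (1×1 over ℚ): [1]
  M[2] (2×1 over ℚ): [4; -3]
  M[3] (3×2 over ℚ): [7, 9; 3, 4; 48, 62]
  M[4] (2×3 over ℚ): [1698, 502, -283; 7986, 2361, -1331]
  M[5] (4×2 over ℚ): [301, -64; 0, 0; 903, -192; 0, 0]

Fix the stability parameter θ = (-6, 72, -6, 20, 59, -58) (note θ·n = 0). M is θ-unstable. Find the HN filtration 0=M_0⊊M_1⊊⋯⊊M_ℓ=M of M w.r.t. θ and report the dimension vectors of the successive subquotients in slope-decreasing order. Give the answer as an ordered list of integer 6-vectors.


Interval decomposition of M: I[1,4], I[3,5], I[4,6], I[6,6]^3.
HN type (ℓ=6): μ^(1)=59; μ^(2)=86/3; μ^(3)=20; μ^(4)=7; μ^(5)=-6; μ^(6)=-58

((0, 0, 0, 0, 1, 0); (0, 1, 1, 1, 0, 0); (0, 0, 0, 1, 0, 0); (0, 0, 0, 1, 1, 1); (1, 0, 1, 0, 0, 0); (0, 0, 0, 0, 0, 3))


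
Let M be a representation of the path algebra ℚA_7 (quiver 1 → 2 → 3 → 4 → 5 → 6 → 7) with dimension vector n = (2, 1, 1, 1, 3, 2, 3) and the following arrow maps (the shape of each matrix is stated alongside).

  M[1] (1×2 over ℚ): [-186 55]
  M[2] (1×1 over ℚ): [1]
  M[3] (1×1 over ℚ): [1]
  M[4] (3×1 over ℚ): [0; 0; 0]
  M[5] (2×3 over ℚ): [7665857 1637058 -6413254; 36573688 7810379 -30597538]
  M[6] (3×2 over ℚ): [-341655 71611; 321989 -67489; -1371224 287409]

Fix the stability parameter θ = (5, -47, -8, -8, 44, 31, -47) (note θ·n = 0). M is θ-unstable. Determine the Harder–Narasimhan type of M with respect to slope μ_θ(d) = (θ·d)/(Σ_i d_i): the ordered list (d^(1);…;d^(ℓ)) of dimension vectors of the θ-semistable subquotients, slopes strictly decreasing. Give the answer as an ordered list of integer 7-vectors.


Barcode: M ≅ I[1,1], I[1,4], I[5,5], I[5,7]^2, I[7,7]. HN layers by μ_θ (6 steps, strictly decreasing):
  μ^(1)=44; μ^(2)=28/3; μ^(3)=5; μ^(4)=-8; μ^(5)=-21; μ^(6)=-47

((0, 0, 0, 0, 1, 0, 0); (0, 0, 0, 0, 2, 2, 2); (1, 0, 0, 0, 0, 0, 0); (0, 0, 1, 1, 0, 0, 0); (1, 1, 0, 0, 0, 0, 0); (0, 0, 0, 0, 0, 0, 1))


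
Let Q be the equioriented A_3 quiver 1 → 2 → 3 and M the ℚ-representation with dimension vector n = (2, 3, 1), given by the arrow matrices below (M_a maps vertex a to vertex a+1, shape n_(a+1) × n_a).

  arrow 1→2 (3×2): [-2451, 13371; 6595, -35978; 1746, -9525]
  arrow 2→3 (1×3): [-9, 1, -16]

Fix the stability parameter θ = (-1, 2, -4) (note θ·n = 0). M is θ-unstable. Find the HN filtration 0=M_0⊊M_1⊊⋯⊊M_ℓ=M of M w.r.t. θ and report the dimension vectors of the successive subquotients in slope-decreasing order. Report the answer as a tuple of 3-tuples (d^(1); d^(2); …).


Barcode: M ≅ I[1,2], I[1,3], I[2,2]. HN layers by μ_θ (2 steps, strictly decreasing):
  μ^(1)=2; μ^(2)=-1

((0, 2, 0); (2, 1, 1))


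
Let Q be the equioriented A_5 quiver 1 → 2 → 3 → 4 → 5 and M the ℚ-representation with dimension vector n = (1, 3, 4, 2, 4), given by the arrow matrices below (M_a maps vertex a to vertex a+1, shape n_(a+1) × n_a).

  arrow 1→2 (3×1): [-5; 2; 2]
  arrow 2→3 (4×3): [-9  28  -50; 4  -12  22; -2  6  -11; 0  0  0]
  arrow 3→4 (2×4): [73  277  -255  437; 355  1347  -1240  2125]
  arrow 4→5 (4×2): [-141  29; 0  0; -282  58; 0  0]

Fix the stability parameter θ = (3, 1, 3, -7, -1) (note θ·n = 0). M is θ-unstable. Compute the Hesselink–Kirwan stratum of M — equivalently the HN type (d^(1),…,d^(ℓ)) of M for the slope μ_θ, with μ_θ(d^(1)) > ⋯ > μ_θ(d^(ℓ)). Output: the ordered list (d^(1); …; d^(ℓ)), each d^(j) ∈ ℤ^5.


Via rank(M_{q-1}∘⋯∘M_p): M ≅ I[1,5], I[2,2], I[2,4], I[3,3]^2, I[5,5]^3.
μ_θ-semistable layers: μ^(1)=3; μ^(2)=1; μ^(3)=-1/5; μ^(4)=-1

((0, 0, 2, 0, 0); (0, 1, 0, 0, 0); (1, 1, 1, 1, 1); (0, 1, 1, 1, 3))


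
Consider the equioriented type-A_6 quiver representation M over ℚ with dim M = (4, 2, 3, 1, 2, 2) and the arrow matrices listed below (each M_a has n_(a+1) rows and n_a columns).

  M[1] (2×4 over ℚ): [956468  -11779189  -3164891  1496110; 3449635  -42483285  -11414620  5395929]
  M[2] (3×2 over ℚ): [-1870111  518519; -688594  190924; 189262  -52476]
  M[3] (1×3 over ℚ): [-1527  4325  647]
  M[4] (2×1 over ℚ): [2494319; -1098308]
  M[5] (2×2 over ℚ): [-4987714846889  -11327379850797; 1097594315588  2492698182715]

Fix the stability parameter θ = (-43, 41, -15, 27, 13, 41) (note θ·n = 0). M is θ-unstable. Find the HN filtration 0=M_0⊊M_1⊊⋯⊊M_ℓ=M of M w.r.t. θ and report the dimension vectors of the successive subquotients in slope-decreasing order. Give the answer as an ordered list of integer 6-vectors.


Barcode: M ≅ I[1,1]^2, I[1,3], I[1,6], I[3,3], I[5,6]. HN layers by μ_θ (5 steps, strictly decreasing):
  μ^(1)=41; μ^(2)=20; μ^(3)=13; μ^(4)=-15; μ^(5)=-43

((0, 0, 0, 0, 0, 2); (0, 0, 0, 1, 1, 0); (0, 2, 2, 0, 1, 0); (0, 0, 1, 0, 0, 0); (4, 0, 0, 0, 0, 0))


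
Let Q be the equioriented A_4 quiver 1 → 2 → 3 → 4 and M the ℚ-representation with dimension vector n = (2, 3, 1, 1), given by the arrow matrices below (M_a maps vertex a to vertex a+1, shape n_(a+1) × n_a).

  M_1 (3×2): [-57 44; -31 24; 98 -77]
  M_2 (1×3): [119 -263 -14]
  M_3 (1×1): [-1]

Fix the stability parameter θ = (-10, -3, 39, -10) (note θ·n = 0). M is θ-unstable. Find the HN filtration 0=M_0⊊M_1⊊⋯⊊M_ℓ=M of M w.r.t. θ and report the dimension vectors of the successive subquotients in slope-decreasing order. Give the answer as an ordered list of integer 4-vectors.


Via rank(M_{q-1}∘⋯∘M_p): M ≅ I[1,2], I[1,4], I[2,2].
μ_θ-semistable layers: μ^(1)=29/2; μ^(2)=-3; μ^(3)=-10

((0, 0, 1, 1); (0, 3, 0, 0); (2, 0, 0, 0))


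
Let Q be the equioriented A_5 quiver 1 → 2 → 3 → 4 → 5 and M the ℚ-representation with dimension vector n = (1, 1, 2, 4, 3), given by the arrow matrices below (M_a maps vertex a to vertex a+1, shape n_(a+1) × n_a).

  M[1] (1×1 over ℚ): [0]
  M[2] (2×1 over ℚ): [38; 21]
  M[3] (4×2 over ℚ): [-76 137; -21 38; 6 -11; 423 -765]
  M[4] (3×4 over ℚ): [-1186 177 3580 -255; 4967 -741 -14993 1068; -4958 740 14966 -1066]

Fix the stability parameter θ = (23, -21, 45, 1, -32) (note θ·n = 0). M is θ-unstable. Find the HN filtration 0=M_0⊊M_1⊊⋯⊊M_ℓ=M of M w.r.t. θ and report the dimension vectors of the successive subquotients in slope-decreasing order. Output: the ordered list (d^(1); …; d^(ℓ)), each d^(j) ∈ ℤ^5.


Interval decomposition of M: I[1,1], I[2,5], I[3,5], I[4,4]^2, I[5,5].
HN type (ℓ=5): μ^(1)=23; μ^(2)=14/3; μ^(3)=1; μ^(4)=-21; μ^(5)=-32

((1, 0, 0, 0, 0); (0, 0, 2, 2, 2); (0, 0, 0, 2, 0); (0, 1, 0, 0, 0); (0, 0, 0, 0, 1))


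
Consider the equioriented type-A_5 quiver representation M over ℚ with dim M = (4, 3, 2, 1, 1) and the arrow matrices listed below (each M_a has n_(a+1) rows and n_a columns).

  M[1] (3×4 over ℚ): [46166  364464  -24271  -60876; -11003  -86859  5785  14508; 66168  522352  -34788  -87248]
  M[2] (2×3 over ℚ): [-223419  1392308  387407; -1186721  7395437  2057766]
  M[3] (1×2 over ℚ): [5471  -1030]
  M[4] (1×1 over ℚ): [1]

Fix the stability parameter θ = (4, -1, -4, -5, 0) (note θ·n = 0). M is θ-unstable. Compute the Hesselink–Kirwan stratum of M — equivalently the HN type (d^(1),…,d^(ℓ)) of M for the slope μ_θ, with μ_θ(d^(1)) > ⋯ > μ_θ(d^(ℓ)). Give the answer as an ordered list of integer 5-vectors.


Via rank(M_{q-1}∘⋯∘M_p): M ≅ I[1,1]^2, I[1,3], I[1,5], I[2,2].
μ_θ-semistable layers: μ^(1)=4; μ^(2)=0; μ^(3)=-1/3; μ^(4)=-1; μ^(5)=-3/2

((2, 0, 0, 0, 0); (0, 0, 0, 0, 1); (1, 1, 1, 0, 0); (0, 1, 0, 0, 0); (1, 1, 1, 1, 0))


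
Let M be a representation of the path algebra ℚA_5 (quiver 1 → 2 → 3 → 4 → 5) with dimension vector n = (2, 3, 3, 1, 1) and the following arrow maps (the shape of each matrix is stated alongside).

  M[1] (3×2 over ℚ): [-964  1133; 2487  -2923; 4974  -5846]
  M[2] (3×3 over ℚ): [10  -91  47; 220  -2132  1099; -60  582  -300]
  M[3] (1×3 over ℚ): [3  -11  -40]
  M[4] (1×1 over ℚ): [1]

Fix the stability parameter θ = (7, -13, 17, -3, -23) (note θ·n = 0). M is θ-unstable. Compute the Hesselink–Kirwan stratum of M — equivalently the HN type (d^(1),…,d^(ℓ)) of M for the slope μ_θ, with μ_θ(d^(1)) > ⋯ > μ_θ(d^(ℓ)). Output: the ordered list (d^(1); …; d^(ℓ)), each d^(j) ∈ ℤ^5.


Via rank(M_{q-1}∘⋯∘M_p): M ≅ I[1,2], I[1,5], I[2,3], I[3,3].
μ_θ-semistable layers: μ^(1)=17; μ^(2)=-3; μ^(3)=-13

((0, 0, 2, 0, 0); (2, 2, 1, 1, 1); (0, 1, 0, 0, 0))


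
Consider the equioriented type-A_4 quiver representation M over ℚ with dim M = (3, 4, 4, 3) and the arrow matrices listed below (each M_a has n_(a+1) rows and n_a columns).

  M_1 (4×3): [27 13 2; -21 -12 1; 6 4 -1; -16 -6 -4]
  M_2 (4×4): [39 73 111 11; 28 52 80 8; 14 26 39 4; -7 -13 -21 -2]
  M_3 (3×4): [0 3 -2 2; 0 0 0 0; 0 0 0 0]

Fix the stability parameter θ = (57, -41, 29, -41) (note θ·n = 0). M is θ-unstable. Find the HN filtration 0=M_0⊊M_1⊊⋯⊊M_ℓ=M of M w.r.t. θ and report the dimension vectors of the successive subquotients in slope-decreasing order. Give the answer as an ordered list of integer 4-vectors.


Via rank(M_{q-1}∘⋯∘M_p): M ≅ I[1,2], I[1,3], I[1,4], I[2,3], I[3,3], I[4,4]^2.
μ_θ-semistable layers: μ^(1)=29; μ^(2)=8; μ^(3)=1; μ^(4)=-41

((0, 0, 3, 0); (2, 2, 0, 0); (1, 1, 1, 1); (0, 1, 0, 2))


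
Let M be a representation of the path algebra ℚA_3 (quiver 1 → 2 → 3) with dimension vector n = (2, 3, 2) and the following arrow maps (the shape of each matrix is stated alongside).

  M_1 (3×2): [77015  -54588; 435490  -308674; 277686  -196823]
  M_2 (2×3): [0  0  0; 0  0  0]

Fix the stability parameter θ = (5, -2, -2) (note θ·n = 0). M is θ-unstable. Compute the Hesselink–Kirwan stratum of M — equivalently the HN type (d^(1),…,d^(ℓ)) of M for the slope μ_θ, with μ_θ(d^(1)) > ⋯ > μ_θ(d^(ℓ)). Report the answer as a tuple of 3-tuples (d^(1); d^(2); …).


Barcode: M ≅ I[1,2]^2, I[2,2], I[3,3]^2. HN layers by μ_θ (2 steps, strictly decreasing):
  μ^(1)=3/2; μ^(2)=-2

((2, 2, 0); (0, 1, 2))


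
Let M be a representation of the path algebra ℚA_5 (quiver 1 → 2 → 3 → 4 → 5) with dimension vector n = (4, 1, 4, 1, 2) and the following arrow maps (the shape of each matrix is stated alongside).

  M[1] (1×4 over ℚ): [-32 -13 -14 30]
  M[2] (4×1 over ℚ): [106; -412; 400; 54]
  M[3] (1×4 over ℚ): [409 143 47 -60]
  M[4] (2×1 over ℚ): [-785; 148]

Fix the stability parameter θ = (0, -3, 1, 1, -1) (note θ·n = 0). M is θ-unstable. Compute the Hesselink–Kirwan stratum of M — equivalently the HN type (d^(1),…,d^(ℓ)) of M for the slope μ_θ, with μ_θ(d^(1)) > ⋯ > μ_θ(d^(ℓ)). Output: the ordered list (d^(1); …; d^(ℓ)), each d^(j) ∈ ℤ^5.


Barcode: M ≅ I[1,1]^3, I[1,5], I[3,3]^3, I[5,5]. HN layers by μ_θ (5 steps, strictly decreasing):
  μ^(1)=1; μ^(2)=1/3; μ^(3)=0; μ^(4)=-1; μ^(5)=-3/2

((0, 0, 3, 0, 0); (0, 0, 1, 1, 1); (3, 0, 0, 0, 0); (0, 0, 0, 0, 1); (1, 1, 0, 0, 0))


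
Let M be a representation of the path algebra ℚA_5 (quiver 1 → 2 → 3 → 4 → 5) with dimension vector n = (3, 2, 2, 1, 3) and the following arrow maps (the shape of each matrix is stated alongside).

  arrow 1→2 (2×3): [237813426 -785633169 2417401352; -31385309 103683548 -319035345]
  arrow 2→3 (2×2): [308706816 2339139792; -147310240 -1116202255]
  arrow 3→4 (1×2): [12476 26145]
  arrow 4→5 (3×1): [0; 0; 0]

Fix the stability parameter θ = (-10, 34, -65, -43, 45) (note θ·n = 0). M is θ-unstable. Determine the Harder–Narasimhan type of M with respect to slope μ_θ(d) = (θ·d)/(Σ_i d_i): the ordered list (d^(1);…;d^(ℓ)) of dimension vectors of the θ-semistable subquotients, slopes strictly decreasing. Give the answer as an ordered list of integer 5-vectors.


Via rank(M_{q-1}∘⋯∘M_p): M ≅ I[1,1], I[1,2], I[1,4], I[3,3], I[5,5]^3.
μ_θ-semistable layers: μ^(1)=45; μ^(2)=34; μ^(3)=-10; μ^(4)=-21; μ^(5)=-65

((0, 0, 0, 0, 3); (0, 1, 0, 0, 0); (2, 0, 0, 0, 0); (1, 1, 1, 1, 0); (0, 0, 1, 0, 0))


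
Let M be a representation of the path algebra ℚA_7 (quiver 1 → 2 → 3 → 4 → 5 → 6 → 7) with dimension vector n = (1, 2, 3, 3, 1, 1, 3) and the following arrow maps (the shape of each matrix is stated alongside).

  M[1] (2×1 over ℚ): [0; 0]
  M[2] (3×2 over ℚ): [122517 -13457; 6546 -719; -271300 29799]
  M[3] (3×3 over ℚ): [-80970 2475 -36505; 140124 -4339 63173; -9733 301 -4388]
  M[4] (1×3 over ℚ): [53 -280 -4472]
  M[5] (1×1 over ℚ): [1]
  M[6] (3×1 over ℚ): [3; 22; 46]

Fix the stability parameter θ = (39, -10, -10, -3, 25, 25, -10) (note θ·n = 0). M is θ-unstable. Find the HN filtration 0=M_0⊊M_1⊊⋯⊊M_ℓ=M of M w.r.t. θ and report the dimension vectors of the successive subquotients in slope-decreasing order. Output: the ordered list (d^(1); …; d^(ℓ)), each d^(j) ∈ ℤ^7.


Via rank(M_{q-1}∘⋯∘M_p): M ≅ I[1,1], I[2,4], I[2,7], I[3,4], I[7,7]^2.
μ_θ-semistable layers: μ^(1)=39; μ^(2)=40/3; μ^(3)=-3; μ^(4)=-10

((1, 0, 0, 0, 0, 0, 0); (0, 0, 0, 0, 1, 1, 1); (0, 0, 0, 3, 0, 0, 0); (0, 2, 3, 0, 0, 0, 2))


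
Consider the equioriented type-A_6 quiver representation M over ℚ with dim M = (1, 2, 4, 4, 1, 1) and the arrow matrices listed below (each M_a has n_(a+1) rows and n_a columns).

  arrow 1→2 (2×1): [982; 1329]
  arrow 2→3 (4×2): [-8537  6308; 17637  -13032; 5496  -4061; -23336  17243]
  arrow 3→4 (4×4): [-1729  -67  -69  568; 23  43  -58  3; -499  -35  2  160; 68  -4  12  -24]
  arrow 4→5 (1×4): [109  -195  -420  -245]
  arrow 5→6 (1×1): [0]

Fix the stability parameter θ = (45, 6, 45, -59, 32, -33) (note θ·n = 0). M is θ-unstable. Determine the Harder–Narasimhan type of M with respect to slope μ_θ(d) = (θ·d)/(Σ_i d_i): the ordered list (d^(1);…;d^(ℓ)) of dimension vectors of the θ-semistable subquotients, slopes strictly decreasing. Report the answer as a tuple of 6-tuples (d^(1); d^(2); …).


Interval decomposition of M: I[1,5], I[2,4], I[3,3], I[3,4], I[4,4], I[6,6].
HN type (ℓ=7): μ^(1)=45; μ^(2)=32; μ^(3)=37/4; μ^(4)=-8/3; μ^(5)=-7; μ^(6)=-33; μ^(7)=-59

((0, 0, 1, 0, 0, 0); (0, 0, 0, 0, 1, 0); (1, 1, 1, 1, 0, 0); (0, 1, 1, 1, 0, 0); (0, 0, 1, 1, 0, 0); (0, 0, 0, 0, 0, 1); (0, 0, 0, 1, 0, 0))


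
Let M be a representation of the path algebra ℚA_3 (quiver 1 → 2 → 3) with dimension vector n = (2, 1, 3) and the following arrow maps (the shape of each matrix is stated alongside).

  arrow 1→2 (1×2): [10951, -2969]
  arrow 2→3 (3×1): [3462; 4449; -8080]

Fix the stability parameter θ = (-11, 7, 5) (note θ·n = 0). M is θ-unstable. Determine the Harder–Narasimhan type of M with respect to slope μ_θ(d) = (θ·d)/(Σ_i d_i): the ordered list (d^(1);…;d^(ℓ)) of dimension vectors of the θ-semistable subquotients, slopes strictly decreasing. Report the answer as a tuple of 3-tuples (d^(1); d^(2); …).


Barcode: M ≅ I[1,1], I[1,3], I[3,3]^2. HN layers by μ_θ (3 steps, strictly decreasing):
  μ^(1)=6; μ^(2)=5; μ^(3)=-11

((0, 1, 1); (0, 0, 2); (2, 0, 0))


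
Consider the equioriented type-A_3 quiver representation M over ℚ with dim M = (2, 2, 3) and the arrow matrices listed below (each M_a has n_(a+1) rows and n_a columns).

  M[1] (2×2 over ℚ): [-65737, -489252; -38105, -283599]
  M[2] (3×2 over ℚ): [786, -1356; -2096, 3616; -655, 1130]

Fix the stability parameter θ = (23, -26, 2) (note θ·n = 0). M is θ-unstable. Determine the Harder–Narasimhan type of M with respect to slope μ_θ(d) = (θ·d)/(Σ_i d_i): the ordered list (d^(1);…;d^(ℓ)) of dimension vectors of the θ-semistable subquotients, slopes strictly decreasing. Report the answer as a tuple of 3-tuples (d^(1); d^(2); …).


Via rank(M_{q-1}∘⋯∘M_p): M ≅ I[1,2], I[1,3], I[3,3]^2.
μ_θ-semistable layers: μ^(1)=2; μ^(2)=-3/2

((0, 0, 3); (2, 2, 0))
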